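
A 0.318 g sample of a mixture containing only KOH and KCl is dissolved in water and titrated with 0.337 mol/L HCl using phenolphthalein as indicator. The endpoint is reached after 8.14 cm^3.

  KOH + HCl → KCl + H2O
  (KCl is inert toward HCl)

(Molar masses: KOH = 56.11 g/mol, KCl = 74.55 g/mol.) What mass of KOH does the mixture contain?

0.154 g

n(HCl) = 0.00814 × 0.337 = 2.74 × 10^-3 mol
Let x = n(KOH), y = n(KCl).
Titrant: 1x = 2.74 × 10^-3;  mass: 56.11x + 74.55y = 0.318
Solving, x = 2.74 × 10^-3 mol, y = 2.20 × 10^-3 mol
mass of KOH = 2.74 × 10^-3 × 56.11 = 0.154 g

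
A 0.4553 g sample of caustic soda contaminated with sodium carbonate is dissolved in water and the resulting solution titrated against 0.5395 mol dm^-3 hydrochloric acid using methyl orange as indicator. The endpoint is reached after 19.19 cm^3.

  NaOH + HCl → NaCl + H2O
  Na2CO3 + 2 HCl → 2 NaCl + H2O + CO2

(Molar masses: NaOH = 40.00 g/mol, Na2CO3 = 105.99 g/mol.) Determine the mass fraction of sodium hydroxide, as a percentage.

n(HCl) = 0.01919 × 0.5395 = 0.01035 mol
Let x = n(NaOH), y = n(Na2CO3).
Titrant: 1x + 2y = 0.01035;  mass: 40.00x + 105.99y = 0.4553
Solving, x = 7.184 × 10^-3 mol, y = 1.584 × 10^-3 mol
mass of NaOH = 7.184 × 10^-3 × 40.00 = 0.2874 g
% NaOH = 0.2874 / 0.4553 × 100 = 63.12 %

63.12 %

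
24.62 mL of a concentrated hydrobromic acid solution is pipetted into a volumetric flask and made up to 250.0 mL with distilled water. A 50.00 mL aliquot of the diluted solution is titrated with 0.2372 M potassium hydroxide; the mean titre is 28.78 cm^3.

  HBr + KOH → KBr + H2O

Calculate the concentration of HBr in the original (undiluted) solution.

n(KOH) = 0.02878 × 0.2372 = 6.827 × 10^-3 mol
n(HBr) in the aliquot = 6.827 × 10^-3 mol (1:1 ratio)
[HBr]_dilute = 6.827 × 10^-3 / 0.05000 = 0.1365 mol/L
Dilution factor = 250.0 / 24.62 = 10.15
[HBr]_stock = 0.1365 × 10.15 = 1.386 mol/L

1.386 M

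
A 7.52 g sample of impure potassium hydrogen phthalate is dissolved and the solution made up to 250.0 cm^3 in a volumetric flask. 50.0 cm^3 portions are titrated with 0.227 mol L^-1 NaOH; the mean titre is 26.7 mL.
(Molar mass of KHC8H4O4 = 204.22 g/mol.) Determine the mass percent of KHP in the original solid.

KHC8H4O4 + NaOH → KNaC8H4O4 + H2O
n(NaOH) per titration = 0.0267 × 0.227 = 6.06 × 10^-3 mol
n(KHC8H4O4) in each aliquot = 6.06 × 10^-3 mol (1:1 ratio)
n(KHC8H4O4) in the whole flask = 6.06 × 10^-3 × 250.0/50.0 = 0.0303 mol
mass of KHC8H4O4 = 0.0303 × 204.22 = 6.19 g
% KHC8H4O4 = 6.19 / 7.52 × 100 = 82.3 %

82.3 %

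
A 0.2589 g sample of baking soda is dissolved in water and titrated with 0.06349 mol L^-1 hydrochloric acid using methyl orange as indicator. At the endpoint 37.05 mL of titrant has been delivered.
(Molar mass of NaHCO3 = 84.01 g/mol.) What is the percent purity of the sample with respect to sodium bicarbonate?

NaHCO3 + HCl → NaCl + H2O + CO2
n(HCl) = 0.03705 L × 0.06349 mol/L = 2.352 × 10^-3 mol
n(NaHCO3) = 2.352 × 10^-3 mol (1:1 ratio)
mass of NaHCO3 = 2.352 × 10^-3 × 84.01 g/mol = 0.1976 g
% NaHCO3 = 0.1976 / 0.2589 × 100 = 76.33 %

76.33 %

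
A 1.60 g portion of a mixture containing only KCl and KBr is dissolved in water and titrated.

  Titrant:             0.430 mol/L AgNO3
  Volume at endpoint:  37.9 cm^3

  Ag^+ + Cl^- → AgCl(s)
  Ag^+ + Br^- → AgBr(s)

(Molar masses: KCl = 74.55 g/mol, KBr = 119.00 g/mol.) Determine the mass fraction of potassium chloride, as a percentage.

35.6 %

n(AgNO3) = 0.0379 × 0.430 = 0.0163 mol
Let x = n(KCl), y = n(KBr).
Titrant: 1x + 1y = 0.0163;  mass: 74.55x + 119.00y = 1.60
Solving, x = 7.63 × 10^-3 mol, y = 8.66 × 10^-3 mol
mass of KCl = 7.63 × 10^-3 × 74.55 = 0.569 g
% KCl = 0.569 / 1.60 × 100 = 35.6 %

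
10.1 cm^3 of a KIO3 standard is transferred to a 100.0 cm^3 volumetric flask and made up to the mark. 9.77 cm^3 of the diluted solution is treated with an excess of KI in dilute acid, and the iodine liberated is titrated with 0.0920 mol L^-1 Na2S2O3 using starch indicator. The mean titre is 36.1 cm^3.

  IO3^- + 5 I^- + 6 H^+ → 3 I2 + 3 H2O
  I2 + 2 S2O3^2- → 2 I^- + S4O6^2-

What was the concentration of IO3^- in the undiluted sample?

n(S2O3^2-) = 0.0361 × 0.0920 = 3.32 × 10^-3 mol
n(I2) = n(S2O3^2-)/2 = 1.66 × 10^-3 mol
From the 1:3 ratio, n(IO3^-) in the aliquot = 1/3 × 1.66 × 10^-3 = 5.54 × 10^-4 mol
[IO3^-]_dilute = 5.54 × 10^-4 / 0.00977 = 0.0567 mol/L
[IO3^-]_original = 0.0567 × 100.0/10.1 = 0.561 mol/L

0.561 mol/L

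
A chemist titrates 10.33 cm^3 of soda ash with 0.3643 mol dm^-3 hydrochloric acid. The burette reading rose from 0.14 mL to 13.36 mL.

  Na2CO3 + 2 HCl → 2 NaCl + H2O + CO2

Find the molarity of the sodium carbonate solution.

n(HCl) = 0.01322 L × 0.3643 mol/L = 4.816 × 10^-3 mol
From the 1:2 mole ratio, n(Na2CO3) = 1/2 × 4.816 × 10^-3 = 2.408 × 10^-3 mol
[Na2CO3] = 2.408 × 10^-3 mol / 0.01033 L = 0.2331 mol/L

0.2331 mol/L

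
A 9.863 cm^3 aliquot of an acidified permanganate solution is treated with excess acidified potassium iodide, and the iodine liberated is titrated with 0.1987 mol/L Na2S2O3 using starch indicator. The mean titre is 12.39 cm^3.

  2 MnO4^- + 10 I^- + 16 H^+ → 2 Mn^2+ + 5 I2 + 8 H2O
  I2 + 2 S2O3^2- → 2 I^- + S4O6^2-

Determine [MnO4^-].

0.04992 mol/L

n(S2O3^2-) = 0.01239 × 0.1987 = 2.462 × 10^-3 mol
n(I2) = n(S2O3^2-)/2 = 1.231 × 10^-3 mol
From the 2:5 ratio, n(MnO4^-) in the aliquot = 2/5 × 1.231 × 10^-3 = 4.924 × 10^-4 mol
[MnO4^-] = 4.924 × 10^-4 / 0.009863 = 0.04992 mol/L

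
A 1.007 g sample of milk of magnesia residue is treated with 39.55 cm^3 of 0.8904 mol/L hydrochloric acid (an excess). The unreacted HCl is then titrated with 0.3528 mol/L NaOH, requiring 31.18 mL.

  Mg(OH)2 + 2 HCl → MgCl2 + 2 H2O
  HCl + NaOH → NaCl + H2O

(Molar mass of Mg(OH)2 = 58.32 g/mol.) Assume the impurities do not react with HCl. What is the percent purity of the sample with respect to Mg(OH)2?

n(HCl) added = 0.03955 × 0.8904 = 0.03522 mol
n(NaOH) used in back-titration = 0.03118 × 0.3528 = 0.01100 mol
n(HCl) left over = 0.01100 mol (1:1 ratio)
n(HCl) consumed by analyte = 0.03522 − 0.01100 = 0.02422 mol
From the 1:2 ratio, n(Mg(OH)2) = 1/2 × 0.02422 = 0.01211 mol
mass of Mg(OH)2 = 0.01211 × 58.32 = 0.7061 g
% Mg(OH)2 = 0.7061 / 1.007 × 100 = 70.12 %

70.12 %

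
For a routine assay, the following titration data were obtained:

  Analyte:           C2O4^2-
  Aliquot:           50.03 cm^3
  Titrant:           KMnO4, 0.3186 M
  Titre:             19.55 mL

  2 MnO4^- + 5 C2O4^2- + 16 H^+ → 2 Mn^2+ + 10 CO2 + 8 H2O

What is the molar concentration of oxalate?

n(KMnO4) = 0.01955 L × 0.3186 mol/L = 6.229 × 10^-3 mol
From the 5:2 mole ratio, n(C2O4^2-) = 5/2 × 6.229 × 10^-3 = 0.01557 mol
[C2O4^2-] = 0.01557 mol / 0.05003 L = 0.3112 mol/L

0.3112 M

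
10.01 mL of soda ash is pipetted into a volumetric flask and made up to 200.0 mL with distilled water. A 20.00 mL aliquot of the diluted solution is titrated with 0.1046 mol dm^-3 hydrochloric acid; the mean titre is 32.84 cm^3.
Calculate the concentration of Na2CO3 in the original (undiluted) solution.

1.716 mol/L

Na2CO3 + 2 HCl → 2 NaCl + H2O + CO2
n(HCl) = 0.03284 × 0.1046 = 3.435 × 10^-3 mol
From the 1:2 ratio, n(Na2CO3) in the aliquot = 1/2 × 3.435 × 10^-3 = 1.718 × 10^-3 mol
[Na2CO3]_dilute = 1.718 × 10^-3 / 0.02000 = 0.08588 mol/L
Dilution factor = 200.0 / 10.01 = 19.98
[Na2CO3]_stock = 0.08588 × 19.98 = 1.716 mol/L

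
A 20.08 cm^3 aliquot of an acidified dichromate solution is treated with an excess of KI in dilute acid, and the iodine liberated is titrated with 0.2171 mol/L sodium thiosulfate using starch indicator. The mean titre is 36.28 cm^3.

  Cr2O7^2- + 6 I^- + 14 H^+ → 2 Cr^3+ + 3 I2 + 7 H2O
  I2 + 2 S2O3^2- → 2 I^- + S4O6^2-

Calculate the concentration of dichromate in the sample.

n(S2O3^2-) = 0.03628 × 0.2171 = 7.876 × 10^-3 mol
n(I2) = n(S2O3^2-)/2 = 3.938 × 10^-3 mol
From the 1:3 ratio, n(Cr2O7^2-) in the aliquot = 1/3 × 3.938 × 10^-3 = 1.313 × 10^-3 mol
[Cr2O7^2-] = 1.313 × 10^-3 / 0.02008 = 0.06538 mol/L

0.06538 mol/L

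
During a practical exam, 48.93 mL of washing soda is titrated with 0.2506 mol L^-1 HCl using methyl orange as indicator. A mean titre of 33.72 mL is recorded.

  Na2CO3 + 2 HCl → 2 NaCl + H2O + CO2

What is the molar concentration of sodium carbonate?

n(HCl) = 0.03372 L × 0.2506 mol/L = 8.450 × 10^-3 mol
From the 1:2 mole ratio, n(Na2CO3) = 1/2 × 8.450 × 10^-3 = 4.225 × 10^-3 mol
[Na2CO3] = 4.225 × 10^-3 mol / 0.04893 L = 0.08635 mol/L

0.08635 mol/L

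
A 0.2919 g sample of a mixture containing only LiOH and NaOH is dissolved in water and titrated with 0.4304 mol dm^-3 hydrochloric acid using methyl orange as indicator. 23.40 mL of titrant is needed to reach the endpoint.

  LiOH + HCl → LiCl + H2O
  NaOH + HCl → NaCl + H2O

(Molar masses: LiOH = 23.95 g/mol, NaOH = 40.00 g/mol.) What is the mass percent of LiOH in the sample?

56.72 %

n(HCl) = 0.02340 × 0.4304 = 0.01007 mol
Let x = n(LiOH), y = n(NaOH).
Titrant: 1x + 1y = 0.01007;  mass: 23.95x + 40.00y = 0.2919
Solving, x = 6.913 × 10^-3 mol, y = 3.158 × 10^-3 mol
mass of LiOH = 6.913 × 10^-3 × 23.95 = 0.1656 g
% LiOH = 0.1656 / 0.2919 × 100 = 56.72 %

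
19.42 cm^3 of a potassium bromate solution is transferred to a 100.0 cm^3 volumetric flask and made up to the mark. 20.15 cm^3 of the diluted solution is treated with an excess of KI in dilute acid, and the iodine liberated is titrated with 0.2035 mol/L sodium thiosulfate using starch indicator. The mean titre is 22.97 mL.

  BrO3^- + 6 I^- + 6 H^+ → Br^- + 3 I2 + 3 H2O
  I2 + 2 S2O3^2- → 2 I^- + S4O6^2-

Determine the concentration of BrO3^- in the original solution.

n(S2O3^2-) = 0.02297 × 0.2035 = 4.674 × 10^-3 mol
n(I2) = n(S2O3^2-)/2 = 2.337 × 10^-3 mol
From the 1:3 ratio, n(BrO3^-) in the aliquot = 1/3 × 2.337 × 10^-3 = 7.791 × 10^-4 mol
[BrO3^-]_dilute = 7.791 × 10^-4 / 0.02015 = 0.03866 mol/L
[BrO3^-]_original = 0.03866 × 100.0/19.42 = 0.1991 mol/L

0.1991 mol/L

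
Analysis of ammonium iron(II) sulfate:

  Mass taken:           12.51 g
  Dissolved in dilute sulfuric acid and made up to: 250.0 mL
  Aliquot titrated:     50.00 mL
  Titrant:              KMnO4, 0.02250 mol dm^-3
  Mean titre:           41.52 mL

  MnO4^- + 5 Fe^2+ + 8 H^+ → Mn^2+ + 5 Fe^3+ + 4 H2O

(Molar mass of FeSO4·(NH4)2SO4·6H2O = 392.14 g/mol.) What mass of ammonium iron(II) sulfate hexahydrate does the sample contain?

n(KMnO4) per titration = 0.04152 × 0.02250 = 9.342 × 10^-4 mol
From the 5:1 ratio, n(FeSO4·(NH4)2SO4·6H2O) in each aliquot = 5/1 × 9.342 × 10^-4 = 4.671 × 10^-3 mol
n(FeSO4·(NH4)2SO4·6H2O) in the whole flask = 4.671 × 10^-3 × 250.0/50.00 = 0.02336 mol
mass of FeSO4·(NH4)2SO4·6H2O = 0.02336 × 392.14 = 9.158 g

9.158 g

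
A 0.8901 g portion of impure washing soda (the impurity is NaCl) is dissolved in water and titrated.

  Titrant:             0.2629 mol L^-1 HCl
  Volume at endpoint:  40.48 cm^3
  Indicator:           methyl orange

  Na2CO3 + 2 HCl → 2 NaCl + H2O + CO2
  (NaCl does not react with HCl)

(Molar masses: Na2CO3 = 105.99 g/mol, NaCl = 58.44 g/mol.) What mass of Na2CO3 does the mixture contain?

n(HCl) = 0.04048 × 0.2629 = 0.01064 mol
Let x = n(Na2CO3), y = n(NaCl).
Titrant: 2x = 0.01064;  mass: 105.99x + 58.44y = 0.8901
Solving, x = 5.321 × 10^-3 mol, y = 5.580 × 10^-3 mol
mass of Na2CO3 = 5.321 × 10^-3 × 105.99 = 0.5640 g

0.5640 g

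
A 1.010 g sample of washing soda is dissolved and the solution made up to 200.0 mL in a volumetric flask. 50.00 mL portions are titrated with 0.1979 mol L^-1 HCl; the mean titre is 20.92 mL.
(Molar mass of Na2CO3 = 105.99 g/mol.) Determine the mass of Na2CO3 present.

0.8776 g

Na2CO3 + 2 HCl → 2 NaCl + H2O + CO2
n(HCl) per titration = 0.02092 × 0.1979 = 4.140 × 10^-3 mol
From the 1:2 ratio, n(Na2CO3) in each aliquot = 1/2 × 4.140 × 10^-3 = 2.070 × 10^-3 mol
n(Na2CO3) in the whole flask = 2.070 × 10^-3 × 200.0/50.00 = 8.280 × 10^-3 mol
mass of Na2CO3 = 8.280 × 10^-3 × 105.99 = 0.8776 g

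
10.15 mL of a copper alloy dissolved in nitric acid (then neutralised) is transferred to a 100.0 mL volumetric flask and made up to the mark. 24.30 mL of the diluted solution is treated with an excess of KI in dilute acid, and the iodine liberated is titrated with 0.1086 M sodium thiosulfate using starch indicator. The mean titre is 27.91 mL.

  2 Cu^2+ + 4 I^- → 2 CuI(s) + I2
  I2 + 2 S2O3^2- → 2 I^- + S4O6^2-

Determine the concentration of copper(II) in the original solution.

n(S2O3^2-) = 0.02791 × 0.1086 = 3.031 × 10^-3 mol
n(I2) = n(S2O3^2-)/2 = 1.516 × 10^-3 mol
From the 2:1 ratio, n(Cu2+) in the aliquot = 2/1 × 1.516 × 10^-3 = 3.031 × 10^-3 mol
[Cu2+]_dilute = 3.031 × 10^-3 / 0.02430 = 0.1247 mol/L
[Cu2+]_original = 0.1247 × 100.0/10.15 = 1.229 mol/L

1.229 M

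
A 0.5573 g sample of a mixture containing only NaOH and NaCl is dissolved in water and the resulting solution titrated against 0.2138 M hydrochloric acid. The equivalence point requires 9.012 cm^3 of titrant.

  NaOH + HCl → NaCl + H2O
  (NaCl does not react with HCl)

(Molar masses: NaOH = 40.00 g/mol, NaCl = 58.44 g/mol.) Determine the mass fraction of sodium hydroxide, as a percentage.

13.83 %

n(HCl) = 0.009012 × 0.2138 = 1.927 × 10^-3 mol
Let x = n(NaOH), y = n(NaCl).
Titrant: 1x = 1.927 × 10^-3;  mass: 40.00x + 58.44y = 0.5573
Solving, x = 1.927 × 10^-3 mol, y = 8.217 × 10^-3 mol
mass of NaOH = 1.927 × 10^-3 × 40.00 = 0.07707 g
% NaOH = 0.07707 / 0.5573 × 100 = 13.83 %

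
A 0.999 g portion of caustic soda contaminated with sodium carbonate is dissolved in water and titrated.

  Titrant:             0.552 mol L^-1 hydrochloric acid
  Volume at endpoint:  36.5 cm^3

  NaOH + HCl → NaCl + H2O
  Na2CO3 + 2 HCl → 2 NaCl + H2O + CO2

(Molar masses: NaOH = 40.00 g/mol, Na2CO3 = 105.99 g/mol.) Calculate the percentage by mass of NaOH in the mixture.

21.2 %

n(HCl) = 0.0365 × 0.552 = 0.0201 mol
Let x = n(NaOH), y = n(Na2CO3).
Titrant: 1x + 2y = 0.0201;  mass: 40.00x + 105.99y = 0.999
Solving, x = 5.29 × 10^-3 mol, y = 7.43 × 10^-3 mol
mass of NaOH = 5.29 × 10^-3 × 40.00 = 0.212 g
% NaOH = 0.212 / 0.999 × 100 = 21.2 %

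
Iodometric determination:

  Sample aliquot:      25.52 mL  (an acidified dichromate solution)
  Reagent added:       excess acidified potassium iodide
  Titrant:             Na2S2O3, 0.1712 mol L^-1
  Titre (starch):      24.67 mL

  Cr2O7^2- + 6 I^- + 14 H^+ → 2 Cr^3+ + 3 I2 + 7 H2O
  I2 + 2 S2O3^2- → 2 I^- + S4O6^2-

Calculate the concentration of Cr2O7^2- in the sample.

n(S2O3^2-) = 0.02467 × 0.1712 = 4.224 × 10^-3 mol
n(I2) = n(S2O3^2-)/2 = 2.112 × 10^-3 mol
From the 1:3 ratio, n(Cr2O7^2-) in the aliquot = 1/3 × 2.112 × 10^-3 = 7.039 × 10^-4 mol
[Cr2O7^2-] = 7.039 × 10^-4 / 0.02552 = 0.02758 mol/L

0.02758 mol/L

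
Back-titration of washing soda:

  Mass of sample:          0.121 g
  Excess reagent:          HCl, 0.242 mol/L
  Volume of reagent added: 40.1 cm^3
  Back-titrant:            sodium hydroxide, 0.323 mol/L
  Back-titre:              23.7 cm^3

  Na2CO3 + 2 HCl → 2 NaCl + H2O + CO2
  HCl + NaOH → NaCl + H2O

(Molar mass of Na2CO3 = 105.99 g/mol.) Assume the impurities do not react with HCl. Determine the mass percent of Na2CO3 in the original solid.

n(HCl) added = 0.0401 × 0.242 = 9.70 × 10^-3 mol
n(NaOH) used in back-titration = 0.0237 × 0.323 = 7.66 × 10^-3 mol
n(HCl) left over = 7.66 × 10^-3 mol (1:1 ratio)
n(HCl) consumed by analyte = 9.70 × 10^-3 − 7.66 × 10^-3 = 2.05 × 10^-3 mol
From the 1:2 ratio, n(Na2CO3) = 1/2 × 2.05 × 10^-3 = 1.02 × 10^-3 mol
mass of Na2CO3 = 1.02 × 10^-3 × 105.99 = 0.109 g
% Na2CO3 = 0.109 / 0.121 × 100 = 89.7 %

89.7 %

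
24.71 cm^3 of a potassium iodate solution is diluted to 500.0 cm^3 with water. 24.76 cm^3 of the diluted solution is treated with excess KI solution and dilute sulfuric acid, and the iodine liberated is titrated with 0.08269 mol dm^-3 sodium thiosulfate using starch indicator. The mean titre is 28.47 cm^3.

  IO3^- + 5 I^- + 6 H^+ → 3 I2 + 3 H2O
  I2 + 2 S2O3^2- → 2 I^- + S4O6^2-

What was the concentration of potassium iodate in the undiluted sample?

n(S2O3^2-) = 0.02847 × 0.08269 = 2.354 × 10^-3 mol
n(I2) = n(S2O3^2-)/2 = 1.177 × 10^-3 mol
From the 1:3 ratio, n(IO3^-) in the aliquot = 1/3 × 1.177 × 10^-3 = 3.924 × 10^-4 mol
[IO3^-]_dilute = 3.924 × 10^-4 / 0.02476 = 0.01585 mol/L
[IO3^-]_original = 0.01585 × 500.0/24.71 = 0.3207 mol/L

0.3207 mol/L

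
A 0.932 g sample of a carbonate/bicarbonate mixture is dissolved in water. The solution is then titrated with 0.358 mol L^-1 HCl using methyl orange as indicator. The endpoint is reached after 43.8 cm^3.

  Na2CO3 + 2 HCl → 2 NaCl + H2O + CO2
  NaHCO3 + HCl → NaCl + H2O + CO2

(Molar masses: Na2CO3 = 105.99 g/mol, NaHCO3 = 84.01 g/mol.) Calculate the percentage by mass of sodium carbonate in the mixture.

70.6 %

n(HCl) = 0.0438 × 0.358 = 0.0157 mol
Let x = n(Na2CO3), y = n(NaHCO3).
Titrant: 2x + 1y = 0.0157;  mass: 105.99x + 84.01y = 0.932
Solving, x = 6.21 × 10^-3 mol, y = 3.26 × 10^-3 mol
mass of Na2CO3 = 6.21 × 10^-3 × 105.99 = 0.658 g
% Na2CO3 = 0.658 / 0.932 × 100 = 70.6 %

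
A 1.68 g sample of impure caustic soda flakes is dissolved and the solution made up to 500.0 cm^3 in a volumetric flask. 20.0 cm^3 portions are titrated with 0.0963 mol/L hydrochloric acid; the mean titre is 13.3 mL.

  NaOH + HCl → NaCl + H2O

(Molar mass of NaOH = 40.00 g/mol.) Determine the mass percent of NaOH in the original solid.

n(HCl) per titration = 0.0133 × 0.0963 = 1.28 × 10^-3 mol
n(NaOH) in each aliquot = 1.28 × 10^-3 mol (1:1 ratio)
n(NaOH) in the whole flask = 1.28 × 10^-3 × 500.0/20.0 = 0.0320 mol
mass of NaOH = 0.0320 × 40.00 = 1.28 g
% NaOH = 1.28 / 1.68 × 100 = 76.2 %

76.2 %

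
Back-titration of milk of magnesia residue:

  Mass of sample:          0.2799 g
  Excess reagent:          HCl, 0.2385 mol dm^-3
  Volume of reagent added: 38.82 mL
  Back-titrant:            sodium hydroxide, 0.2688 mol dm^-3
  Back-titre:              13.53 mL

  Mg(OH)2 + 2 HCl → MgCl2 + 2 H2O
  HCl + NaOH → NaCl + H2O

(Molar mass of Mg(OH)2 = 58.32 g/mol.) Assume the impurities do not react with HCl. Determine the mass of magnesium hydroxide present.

0.1639 g

n(HCl) added = 0.03882 × 0.2385 = 9.259 × 10^-3 mol
n(NaOH) used in back-titration = 0.01353 × 0.2688 = 3.637 × 10^-3 mol
n(HCl) left over = 3.637 × 10^-3 mol (1:1 ratio)
n(HCl) consumed by analyte = 9.259 × 10^-3 − 3.637 × 10^-3 = 5.622 × 10^-3 mol
From the 1:2 ratio, n(Mg(OH)2) = 1/2 × 5.622 × 10^-3 = 2.811 × 10^-3 mol
mass of Mg(OH)2 = 2.811 × 10^-3 × 58.32 = 0.1639 g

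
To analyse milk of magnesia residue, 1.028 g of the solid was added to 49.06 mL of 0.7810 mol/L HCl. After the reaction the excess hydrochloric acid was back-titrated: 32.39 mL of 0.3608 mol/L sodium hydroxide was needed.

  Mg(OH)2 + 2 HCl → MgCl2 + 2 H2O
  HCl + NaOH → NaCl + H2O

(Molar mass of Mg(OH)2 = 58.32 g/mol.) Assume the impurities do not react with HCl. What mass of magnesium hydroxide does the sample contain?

0.7765 g

n(HCl) added = 0.04906 × 0.7810 = 0.03832 mol
n(NaOH) used in back-titration = 0.03239 × 0.3608 = 0.01169 mol
n(HCl) left over = 0.01169 mol (1:1 ratio)
n(HCl) consumed by analyte = 0.03832 − 0.01169 = 0.02663 mol
From the 1:2 ratio, n(Mg(OH)2) = 1/2 × 0.02663 = 0.01331 mol
mass of Mg(OH)2 = 0.01331 × 58.32 = 0.7765 g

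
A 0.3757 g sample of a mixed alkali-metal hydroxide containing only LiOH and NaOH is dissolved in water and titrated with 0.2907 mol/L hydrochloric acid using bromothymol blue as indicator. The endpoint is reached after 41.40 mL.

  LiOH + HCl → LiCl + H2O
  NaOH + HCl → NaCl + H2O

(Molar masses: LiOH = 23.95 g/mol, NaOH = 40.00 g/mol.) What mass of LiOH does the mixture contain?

n(HCl) = 0.04140 × 0.2907 = 0.01203 mol
Let x = n(LiOH), y = n(NaOH).
Titrant: 1x + 1y = 0.01203;  mass: 23.95x + 40.00y = 0.3757
Solving, x = 6.586 × 10^-3 mol, y = 5.449 × 10^-3 mol
mass of LiOH = 6.586 × 10^-3 × 23.95 = 0.1577 g

0.1577 g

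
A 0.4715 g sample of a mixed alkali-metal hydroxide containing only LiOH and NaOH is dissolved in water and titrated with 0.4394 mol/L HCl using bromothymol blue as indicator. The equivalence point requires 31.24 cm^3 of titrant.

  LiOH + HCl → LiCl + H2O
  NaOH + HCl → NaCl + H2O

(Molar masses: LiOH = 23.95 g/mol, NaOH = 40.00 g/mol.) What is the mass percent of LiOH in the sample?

24.55 %

n(HCl) = 0.03124 × 0.4394 = 0.01373 mol
Let x = n(LiOH), y = n(NaOH).
Titrant: 1x + 1y = 0.01373;  mass: 23.95x + 40.00y = 0.4715
Solving, x = 4.833 × 10^-3 mol, y = 8.894 × 10^-3 mol
mass of LiOH = 4.833 × 10^-3 × 23.95 = 0.1158 g
% LiOH = 0.1158 / 0.4715 × 100 = 24.55 %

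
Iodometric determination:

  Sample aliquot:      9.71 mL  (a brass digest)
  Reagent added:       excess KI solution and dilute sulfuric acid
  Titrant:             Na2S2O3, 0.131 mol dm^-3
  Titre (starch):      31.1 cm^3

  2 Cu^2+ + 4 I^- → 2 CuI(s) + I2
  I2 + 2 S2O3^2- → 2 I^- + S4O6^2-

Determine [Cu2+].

n(S2O3^2-) = 0.0311 × 0.131 = 4.07 × 10^-3 mol
n(I2) = n(S2O3^2-)/2 = 2.04 × 10^-3 mol
From the 2:1 ratio, n(Cu2+) in the aliquot = 2/1 × 2.04 × 10^-3 = 4.07 × 10^-3 mol
[Cu2+] = 4.07 × 10^-3 / 0.00971 = 0.420 mol/L

0.420 mol/L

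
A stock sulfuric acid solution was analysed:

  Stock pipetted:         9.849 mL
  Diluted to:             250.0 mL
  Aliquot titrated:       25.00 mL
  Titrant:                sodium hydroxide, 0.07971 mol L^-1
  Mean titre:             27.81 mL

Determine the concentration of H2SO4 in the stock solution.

1.125 mol/L

H2SO4 + 2 NaOH → Na2SO4 + 2 H2O
n(NaOH) = 0.02781 × 0.07971 = 2.217 × 10^-3 mol
From the 1:2 ratio, n(H2SO4) in the aliquot = 1/2 × 2.217 × 10^-3 = 1.108 × 10^-3 mol
[H2SO4]_dilute = 1.108 × 10^-3 / 0.02500 = 0.04433 mol/L
Dilution factor = 250.0 / 9.849 = 25.38
[H2SO4]_stock = 0.04433 × 25.38 = 1.125 mol/L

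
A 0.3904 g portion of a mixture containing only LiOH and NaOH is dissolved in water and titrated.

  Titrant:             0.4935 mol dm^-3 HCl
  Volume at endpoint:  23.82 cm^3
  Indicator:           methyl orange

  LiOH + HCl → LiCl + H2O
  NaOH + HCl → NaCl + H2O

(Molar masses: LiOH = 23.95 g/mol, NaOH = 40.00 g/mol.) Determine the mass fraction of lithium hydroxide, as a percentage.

n(HCl) = 0.02382 × 0.4935 = 0.01176 mol
Let x = n(LiOH), y = n(NaOH).
Titrant: 1x + 1y = 0.01176;  mass: 23.95x + 40.00y = 0.3904
Solving, x = 4.972 × 10^-3 mol, y = 6.783 × 10^-3 mol
mass of LiOH = 4.972 × 10^-3 × 23.95 = 0.1191 g
% LiOH = 0.1191 / 0.3904 × 100 = 30.50 %

30.50 %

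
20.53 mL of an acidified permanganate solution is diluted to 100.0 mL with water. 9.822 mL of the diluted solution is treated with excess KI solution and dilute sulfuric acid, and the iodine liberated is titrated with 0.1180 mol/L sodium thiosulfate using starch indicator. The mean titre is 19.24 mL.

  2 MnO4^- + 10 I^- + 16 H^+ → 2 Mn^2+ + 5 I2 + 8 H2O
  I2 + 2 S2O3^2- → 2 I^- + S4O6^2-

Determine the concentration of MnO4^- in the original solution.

0.2252 mol/L

n(S2O3^2-) = 0.01924 × 0.1180 = 2.270 × 10^-3 mol
n(I2) = n(S2O3^2-)/2 = 1.135 × 10^-3 mol
From the 2:5 ratio, n(MnO4^-) in the aliquot = 2/5 × 1.135 × 10^-3 = 4.541 × 10^-4 mol
[MnO4^-]_dilute = 4.541 × 10^-4 / 0.009822 = 0.04623 mol/L
[MnO4^-]_original = 0.04623 × 100.0/20.53 = 0.2252 mol/L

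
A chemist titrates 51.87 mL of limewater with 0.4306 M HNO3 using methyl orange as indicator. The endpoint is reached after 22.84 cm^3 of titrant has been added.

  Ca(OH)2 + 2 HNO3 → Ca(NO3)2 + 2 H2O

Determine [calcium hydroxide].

0.09480 M

n(HNO3) = 0.02284 L × 0.4306 mol/L = 9.835 × 10^-3 mol
From the 1:2 mole ratio, n(Ca(OH)2) = 1/2 × 9.835 × 10^-3 = 4.917 × 10^-3 mol
[Ca(OH)2] = 4.917 × 10^-3 mol / 0.05187 L = 0.09480 mol/L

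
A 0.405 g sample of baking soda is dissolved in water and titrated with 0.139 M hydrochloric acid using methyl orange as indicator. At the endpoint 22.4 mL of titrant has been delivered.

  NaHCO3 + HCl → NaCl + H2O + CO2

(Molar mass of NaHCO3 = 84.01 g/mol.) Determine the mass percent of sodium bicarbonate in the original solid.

n(HCl) = 0.0224 L × 0.139 mol/L = 3.11 × 10^-3 mol
n(NaHCO3) = 3.11 × 10^-3 mol (1:1 ratio)
mass of NaHCO3 = 3.11 × 10^-3 × 84.01 g/mol = 0.262 g
% NaHCO3 = 0.262 / 0.405 × 100 = 64.6 %

64.6 %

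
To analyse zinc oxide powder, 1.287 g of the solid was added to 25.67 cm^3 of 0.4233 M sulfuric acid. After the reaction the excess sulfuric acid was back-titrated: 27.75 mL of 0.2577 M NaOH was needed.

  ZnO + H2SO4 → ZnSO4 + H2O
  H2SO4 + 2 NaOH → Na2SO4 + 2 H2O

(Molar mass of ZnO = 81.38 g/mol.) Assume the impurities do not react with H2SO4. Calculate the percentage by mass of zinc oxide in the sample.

46.10 %

n(H2SO4) added = 0.02567 × 0.4233 = 0.01087 mol
n(NaOH) used in back-titration = 0.02775 × 0.2577 = 7.151 × 10^-3 mol
From the 1:2 ratio, n(H2SO4) left over = 1/2 × 7.151 × 10^-3 = 3.576 × 10^-3 mol
n(H2SO4) consumed by analyte = 0.01087 − 3.576 × 10^-3 = 7.291 × 10^-3 mol
n(ZnO) = 7.291 × 10^-3 mol (1:1 ratio)
mass of ZnO = 7.291 × 10^-3 × 81.38 = 0.5933 g
% ZnO = 0.5933 / 1.287 × 100 = 46.10 %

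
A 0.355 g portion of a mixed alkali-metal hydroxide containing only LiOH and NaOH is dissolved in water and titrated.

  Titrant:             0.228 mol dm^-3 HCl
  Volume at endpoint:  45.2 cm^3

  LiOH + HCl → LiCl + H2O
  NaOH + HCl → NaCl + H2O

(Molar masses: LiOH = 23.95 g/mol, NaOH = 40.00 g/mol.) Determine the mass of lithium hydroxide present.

n(HCl) = 0.0452 × 0.228 = 0.0103 mol
Let x = n(LiOH), y = n(NaOH).
Titrant: 1x + 1y = 0.0103;  mass: 23.95x + 40.00y = 0.355
Solving, x = 3.57 × 10^-3 mol, y = 6.74 × 10^-3 mol
mass of LiOH = 3.57 × 10^-3 × 23.95 = 0.0854 g

0.0854 g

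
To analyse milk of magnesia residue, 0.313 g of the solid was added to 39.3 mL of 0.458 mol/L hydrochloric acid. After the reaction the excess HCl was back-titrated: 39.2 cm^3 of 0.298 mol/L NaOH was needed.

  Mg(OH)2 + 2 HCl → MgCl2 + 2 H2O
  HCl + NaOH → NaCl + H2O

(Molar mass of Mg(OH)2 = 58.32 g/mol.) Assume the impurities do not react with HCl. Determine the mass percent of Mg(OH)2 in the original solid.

58.9 %

n(HCl) added = 0.0393 × 0.458 = 0.0180 mol
n(NaOH) used in back-titration = 0.0392 × 0.298 = 0.0117 mol
n(HCl) left over = 0.0117 mol (1:1 ratio)
n(HCl) consumed by analyte = 0.0180 − 0.0117 = 6.32 × 10^-3 mol
From the 1:2 ratio, n(Mg(OH)2) = 1/2 × 6.32 × 10^-3 = 3.16 × 10^-3 mol
mass of Mg(OH)2 = 3.16 × 10^-3 × 58.32 = 0.184 g
% Mg(OH)2 = 0.184 / 0.313 × 100 = 58.9 %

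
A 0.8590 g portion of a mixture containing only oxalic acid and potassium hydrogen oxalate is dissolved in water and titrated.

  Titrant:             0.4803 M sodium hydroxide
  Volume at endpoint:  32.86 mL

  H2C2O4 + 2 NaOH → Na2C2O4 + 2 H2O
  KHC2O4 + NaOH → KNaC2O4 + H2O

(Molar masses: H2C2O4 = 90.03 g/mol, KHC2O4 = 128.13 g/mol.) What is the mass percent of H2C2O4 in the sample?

73.34 %

n(NaOH) = 0.03286 × 0.4803 = 0.01578 mol
Let x = n(H2C2O4), y = n(KHC2O4).
Titrant: 2x + 1y = 0.01578;  mass: 90.03x + 128.13y = 0.8590
Solving, x = 6.998 × 10^-3 mol, y = 1.787 × 10^-3 mol
mass of H2C2O4 = 6.998 × 10^-3 × 90.03 = 0.6300 g
% H2C2O4 = 0.6300 / 0.8590 × 100 = 73.34 %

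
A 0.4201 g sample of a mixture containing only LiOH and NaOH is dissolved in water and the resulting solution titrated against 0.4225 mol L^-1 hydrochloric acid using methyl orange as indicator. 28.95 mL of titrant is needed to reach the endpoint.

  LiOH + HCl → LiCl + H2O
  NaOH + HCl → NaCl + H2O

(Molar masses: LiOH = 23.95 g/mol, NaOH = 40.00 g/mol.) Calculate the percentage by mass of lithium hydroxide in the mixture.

24.56 %

n(HCl) = 0.02895 × 0.4225 = 0.01223 mol
Let x = n(LiOH), y = n(NaOH).
Titrant: 1x + 1y = 0.01223;  mass: 23.95x + 40.00y = 0.4201
Solving, x = 4.309 × 10^-3 mol, y = 7.923 × 10^-3 mol
mass of LiOH = 4.309 × 10^-3 × 23.95 = 0.1032 g
% LiOH = 0.1032 / 0.4201 × 100 = 24.56 %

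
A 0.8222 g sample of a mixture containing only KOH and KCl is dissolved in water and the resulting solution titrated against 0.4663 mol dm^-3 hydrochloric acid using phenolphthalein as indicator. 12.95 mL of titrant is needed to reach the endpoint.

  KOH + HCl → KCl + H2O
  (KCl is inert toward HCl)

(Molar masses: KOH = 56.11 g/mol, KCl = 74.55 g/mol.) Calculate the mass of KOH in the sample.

0.3388 g

n(HCl) = 0.01295 × 0.4663 = 6.039 × 10^-3 mol
Let x = n(KOH), y = n(KCl).
Titrant: 1x = 6.039 × 10^-3;  mass: 56.11x + 74.55y = 0.8222
Solving, x = 6.039 × 10^-3 mol, y = 6.484 × 10^-3 mol
mass of KOH = 6.039 × 10^-3 × 56.11 = 0.3388 g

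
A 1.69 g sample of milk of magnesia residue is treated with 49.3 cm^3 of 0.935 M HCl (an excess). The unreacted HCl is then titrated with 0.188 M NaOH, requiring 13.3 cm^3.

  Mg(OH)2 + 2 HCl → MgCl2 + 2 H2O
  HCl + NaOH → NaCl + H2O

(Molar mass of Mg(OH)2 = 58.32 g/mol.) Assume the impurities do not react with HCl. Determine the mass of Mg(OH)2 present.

1.27 g

n(HCl) added = 0.0493 × 0.935 = 0.0461 mol
n(NaOH) used in back-titration = 0.0133 × 0.188 = 2.50 × 10^-3 mol
n(HCl) left over = 2.50 × 10^-3 mol (1:1 ratio)
n(HCl) consumed by analyte = 0.0461 − 2.50 × 10^-3 = 0.0436 mol
From the 1:2 ratio, n(Mg(OH)2) = 1/2 × 0.0436 = 0.0218 mol
mass of Mg(OH)2 = 0.0218 × 58.32 = 1.27 g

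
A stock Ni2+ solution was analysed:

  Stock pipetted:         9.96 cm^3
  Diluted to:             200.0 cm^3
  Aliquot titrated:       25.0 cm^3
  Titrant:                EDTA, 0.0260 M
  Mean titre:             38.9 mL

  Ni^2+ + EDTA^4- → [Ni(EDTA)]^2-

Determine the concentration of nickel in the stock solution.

n(EDTA) = 0.0389 × 0.0260 = 1.01 × 10^-3 mol
n(Ni2+) in the aliquot = 1.01 × 10^-3 mol (1:1 ratio)
[Ni2+]_dilute = 1.01 × 10^-3 / 0.0250 = 0.0405 mol/L
Dilution factor = 200.0 / 9.96 = 20.08
[Ni2+]_stock = 0.0405 × 20.08 = 0.812 mol/L

0.812 M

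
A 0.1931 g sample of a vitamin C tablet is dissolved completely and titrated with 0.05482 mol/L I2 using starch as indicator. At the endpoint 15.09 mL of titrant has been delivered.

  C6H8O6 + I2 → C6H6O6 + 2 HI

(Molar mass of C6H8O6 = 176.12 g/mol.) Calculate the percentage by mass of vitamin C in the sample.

n(I2) = 0.01509 L × 0.05482 mol/L = 8.272 × 10^-4 mol
n(C6H8O6) = 8.272 × 10^-4 mol (1:1 ratio)
mass of C6H8O6 = 8.272 × 10^-4 × 176.12 g/mol = 0.1457 g
% C6H8O6 = 0.1457 / 0.1931 × 100 = 75.45 %

75.45 %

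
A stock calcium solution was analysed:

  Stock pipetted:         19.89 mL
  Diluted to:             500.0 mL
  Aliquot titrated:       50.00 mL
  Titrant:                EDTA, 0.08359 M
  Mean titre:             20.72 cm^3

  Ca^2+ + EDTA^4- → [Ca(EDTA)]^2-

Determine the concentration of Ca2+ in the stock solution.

0.8708 M

n(EDTA) = 0.02072 × 0.08359 = 1.732 × 10^-3 mol
n(Ca2+) in the aliquot = 1.732 × 10^-3 mol (1:1 ratio)
[Ca2+]_dilute = 1.732 × 10^-3 / 0.05000 = 0.03464 mol/L
Dilution factor = 500.0 / 19.89 = 25.14
[Ca2+]_stock = 0.03464 × 25.14 = 0.8708 mol/L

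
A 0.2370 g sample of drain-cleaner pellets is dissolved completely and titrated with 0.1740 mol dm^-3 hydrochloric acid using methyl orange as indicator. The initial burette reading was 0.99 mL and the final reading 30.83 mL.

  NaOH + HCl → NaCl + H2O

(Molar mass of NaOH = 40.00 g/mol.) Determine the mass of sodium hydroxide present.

0.2077 g

n(HCl) = 0.02984 L × 0.1740 mol/L = 5.192 × 10^-3 mol
n(NaOH) = 5.192 × 10^-3 mol (1:1 ratio)
mass of NaOH = 5.192 × 10^-3 × 40.00 g/mol = 0.2077 g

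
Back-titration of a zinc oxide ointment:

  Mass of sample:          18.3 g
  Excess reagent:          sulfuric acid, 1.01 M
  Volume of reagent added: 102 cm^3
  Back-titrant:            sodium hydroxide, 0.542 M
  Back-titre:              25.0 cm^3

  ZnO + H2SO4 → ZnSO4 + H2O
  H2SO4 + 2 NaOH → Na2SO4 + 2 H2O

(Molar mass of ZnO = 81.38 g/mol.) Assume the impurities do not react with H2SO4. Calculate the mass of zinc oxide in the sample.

n(H2SO4) added = 0.102 × 1.01 = 0.103 mol
n(NaOH) used in back-titration = 0.0250 × 0.542 = 0.0136 mol
From the 1:2 ratio, n(H2SO4) left over = 1/2 × 0.0136 = 6.78 × 10^-3 mol
n(H2SO4) consumed by analyte = 0.103 − 6.78 × 10^-3 = 0.0962 mol
n(ZnO) = 0.0962 mol (1:1 ratio)
mass of ZnO = 0.0962 × 81.38 = 7.83 g

7.83 g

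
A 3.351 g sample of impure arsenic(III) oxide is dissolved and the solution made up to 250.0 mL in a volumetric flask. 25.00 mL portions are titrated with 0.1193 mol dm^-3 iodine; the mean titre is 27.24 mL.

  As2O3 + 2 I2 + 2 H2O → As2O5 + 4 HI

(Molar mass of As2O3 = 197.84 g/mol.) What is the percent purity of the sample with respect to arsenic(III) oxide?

95.93 %

n(I2) per titration = 0.02724 × 0.1193 = 3.250 × 10^-3 mol
From the 1:2 ratio, n(As2O3) in each aliquot = 1/2 × 3.250 × 10^-3 = 1.625 × 10^-3 mol
n(As2O3) in the whole flask = 1.625 × 10^-3 × 250.0/25.00 = 0.01625 mol
mass of As2O3 = 0.01625 × 197.84 = 3.215 g
% As2O3 = 3.215 / 3.351 × 100 = 95.93 %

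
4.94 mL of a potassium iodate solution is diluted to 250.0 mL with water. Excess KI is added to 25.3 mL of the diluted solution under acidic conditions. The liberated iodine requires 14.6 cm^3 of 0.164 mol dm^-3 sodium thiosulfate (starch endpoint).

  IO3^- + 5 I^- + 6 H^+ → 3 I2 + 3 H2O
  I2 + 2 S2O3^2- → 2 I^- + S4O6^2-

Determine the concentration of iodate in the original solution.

0.798 mol/L

n(S2O3^2-) = 0.0146 × 0.164 = 2.39 × 10^-3 mol
n(I2) = n(S2O3^2-)/2 = 1.20 × 10^-3 mol
From the 1:3 ratio, n(IO3^-) in the aliquot = 1/3 × 1.20 × 10^-3 = 3.99 × 10^-4 mol
[IO3^-]_dilute = 3.99 × 10^-4 / 0.0253 = 0.0158 mol/L
[IO3^-]_original = 0.0158 × 250.0/4.94 = 0.798 mol/L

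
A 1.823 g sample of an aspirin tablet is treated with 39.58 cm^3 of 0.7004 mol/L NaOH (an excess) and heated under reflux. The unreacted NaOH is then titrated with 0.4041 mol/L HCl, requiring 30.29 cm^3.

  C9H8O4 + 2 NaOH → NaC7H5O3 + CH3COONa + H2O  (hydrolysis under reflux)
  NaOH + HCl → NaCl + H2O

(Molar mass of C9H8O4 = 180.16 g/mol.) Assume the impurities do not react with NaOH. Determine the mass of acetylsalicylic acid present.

1.395 g

n(NaOH) added = 0.03958 × 0.7004 = 0.02772 mol
n(HCl) used in back-titration = 0.03029 × 0.4041 = 0.01224 mol
n(NaOH) left over = 0.01224 mol (1:1 ratio)
n(NaOH) consumed by analyte = 0.02772 − 0.01224 = 0.01548 mol
From the 1:2 ratio, n(C9H8O4) = 1/2 × 0.01548 = 7.741 × 10^-3 mol
mass of C9H8O4 = 7.741 × 10^-3 × 180.16 = 1.395 g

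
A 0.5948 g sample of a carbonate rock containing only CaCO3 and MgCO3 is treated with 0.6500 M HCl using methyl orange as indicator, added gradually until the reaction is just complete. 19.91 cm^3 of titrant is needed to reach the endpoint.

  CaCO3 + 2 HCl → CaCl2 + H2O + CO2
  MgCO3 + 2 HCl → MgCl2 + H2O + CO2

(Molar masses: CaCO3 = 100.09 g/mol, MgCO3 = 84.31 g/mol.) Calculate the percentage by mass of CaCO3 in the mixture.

52.52 %

n(HCl) = 0.01991 × 0.6500 = 0.01294 mol
Let x = n(CaCO3), y = n(MgCO3).
Titrant: 2x + 2y = 0.01294;  mass: 100.09x + 84.31y = 0.5948
Solving, x = 3.121 × 10^-3 mol, y = 3.350 × 10^-3 mol
mass of CaCO3 = 3.121 × 10^-3 × 100.09 = 0.3124 g
% CaCO3 = 0.3124 / 0.5948 × 100 = 52.52 %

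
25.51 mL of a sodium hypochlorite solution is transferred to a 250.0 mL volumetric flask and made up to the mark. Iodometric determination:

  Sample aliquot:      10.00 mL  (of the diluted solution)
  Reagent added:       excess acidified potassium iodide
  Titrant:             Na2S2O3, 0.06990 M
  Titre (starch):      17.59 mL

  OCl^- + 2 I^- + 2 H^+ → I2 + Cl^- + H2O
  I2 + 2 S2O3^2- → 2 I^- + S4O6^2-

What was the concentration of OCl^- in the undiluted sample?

n(S2O3^2-) = 0.01759 × 0.06990 = 1.230 × 10^-3 mol
n(I2) = n(S2O3^2-)/2 = 6.148 × 10^-4 mol
n(OCl^-) in the aliquot = 6.148 × 10^-4 mol (1:1 ratio)
[OCl^-]_dilute = 6.148 × 10^-4 / 0.01000 = 0.06148 mol/L
[OCl^-]_original = 0.06148 × 250.0/25.51 = 0.6025 mol/L

0.6025 M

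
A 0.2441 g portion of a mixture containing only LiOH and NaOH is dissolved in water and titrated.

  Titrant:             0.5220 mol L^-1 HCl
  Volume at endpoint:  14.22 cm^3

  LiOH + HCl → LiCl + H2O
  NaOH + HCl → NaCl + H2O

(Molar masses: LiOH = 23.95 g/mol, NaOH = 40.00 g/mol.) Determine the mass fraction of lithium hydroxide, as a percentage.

32.29 %

n(HCl) = 0.01422 × 0.5220 = 7.423 × 10^-3 mol
Let x = n(LiOH), y = n(NaOH).
Titrant: 1x + 1y = 7.423 × 10^-3;  mass: 23.95x + 40.00y = 0.2441
Solving, x = 3.291 × 10^-3 mol, y = 4.132 × 10^-3 mol
mass of LiOH = 3.291 × 10^-3 × 23.95 = 0.07881 g
% LiOH = 0.07881 / 0.2441 × 100 = 32.29 %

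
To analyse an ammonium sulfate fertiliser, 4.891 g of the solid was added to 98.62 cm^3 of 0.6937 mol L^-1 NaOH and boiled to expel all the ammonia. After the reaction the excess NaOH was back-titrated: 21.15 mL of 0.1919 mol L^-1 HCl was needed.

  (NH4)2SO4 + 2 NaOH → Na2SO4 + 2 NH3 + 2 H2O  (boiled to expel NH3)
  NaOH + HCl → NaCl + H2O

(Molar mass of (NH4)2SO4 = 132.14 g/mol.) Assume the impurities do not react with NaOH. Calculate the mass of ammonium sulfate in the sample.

n(NaOH) added = 0.09862 × 0.6937 = 0.06841 mol
n(HCl) used in back-titration = 0.02115 × 0.1919 = 4.059 × 10^-3 mol
n(NaOH) left over = 4.059 × 10^-3 mol (1:1 ratio)
n(NaOH) consumed by analyte = 0.06841 − 4.059 × 10^-3 = 0.06435 mol
From the 1:2 ratio, n((NH4)2SO4) = 1/2 × 0.06435 = 0.03218 mol
mass of (NH4)2SO4 = 0.03218 × 132.14 = 4.252 g

4.252 g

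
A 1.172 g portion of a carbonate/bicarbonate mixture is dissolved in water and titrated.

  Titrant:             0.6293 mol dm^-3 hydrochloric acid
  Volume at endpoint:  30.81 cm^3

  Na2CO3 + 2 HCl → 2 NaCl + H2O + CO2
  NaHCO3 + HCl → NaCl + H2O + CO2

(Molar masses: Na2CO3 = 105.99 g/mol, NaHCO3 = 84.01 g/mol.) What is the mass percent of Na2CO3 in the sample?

66.60 %

n(HCl) = 0.03081 × 0.6293 = 0.01939 mol
Let x = n(Na2CO3), y = n(NaHCO3).
Titrant: 2x + 1y = 0.01939;  mass: 105.99x + 84.01y = 1.172
Solving, x = 7.365 × 10^-3 mol, y = 4.659 × 10^-3 mol
mass of Na2CO3 = 7.365 × 10^-3 × 105.99 = 0.7806 g
% Na2CO3 = 0.7806 / 1.172 × 100 = 66.60 %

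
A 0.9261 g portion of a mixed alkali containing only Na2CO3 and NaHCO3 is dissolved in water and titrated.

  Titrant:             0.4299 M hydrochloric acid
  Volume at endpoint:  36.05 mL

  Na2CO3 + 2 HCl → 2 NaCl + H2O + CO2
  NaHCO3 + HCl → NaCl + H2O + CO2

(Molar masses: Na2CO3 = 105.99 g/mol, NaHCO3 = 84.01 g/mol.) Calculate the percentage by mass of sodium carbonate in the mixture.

n(HCl) = 0.03605 × 0.4299 = 0.01550 mol
Let x = n(Na2CO3), y = n(NaHCO3).
Titrant: 2x + 1y = 0.01550;  mass: 105.99x + 84.01y = 0.9261
Solving, x = 6.060 × 10^-3 mol, y = 3.379 × 10^-3 mol
mass of Na2CO3 = 6.060 × 10^-3 × 105.99 = 0.6423 g
% Na2CO3 = 0.6423 / 0.9261 × 100 = 69.35 %

69.35 %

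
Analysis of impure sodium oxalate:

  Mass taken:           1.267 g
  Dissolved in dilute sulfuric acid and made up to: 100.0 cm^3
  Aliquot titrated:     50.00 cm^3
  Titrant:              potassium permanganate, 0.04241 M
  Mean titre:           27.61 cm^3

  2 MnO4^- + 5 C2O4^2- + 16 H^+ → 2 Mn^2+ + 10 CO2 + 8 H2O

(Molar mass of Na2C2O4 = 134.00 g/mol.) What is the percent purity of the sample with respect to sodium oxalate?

61.92 %

n(KMnO4) per titration = 0.02761 × 0.04241 = 1.171 × 10^-3 mol
From the 5:2 ratio, n(Na2C2O4) in each aliquot = 5/2 × 1.171 × 10^-3 = 2.927 × 10^-3 mol
n(Na2C2O4) in the whole flask = 2.927 × 10^-3 × 100.0/50.00 = 5.855 × 10^-3 mol
mass of Na2C2O4 = 5.855 × 10^-3 × 134.00 = 0.7845 g
% Na2C2O4 = 0.7845 / 1.267 × 100 = 61.92 %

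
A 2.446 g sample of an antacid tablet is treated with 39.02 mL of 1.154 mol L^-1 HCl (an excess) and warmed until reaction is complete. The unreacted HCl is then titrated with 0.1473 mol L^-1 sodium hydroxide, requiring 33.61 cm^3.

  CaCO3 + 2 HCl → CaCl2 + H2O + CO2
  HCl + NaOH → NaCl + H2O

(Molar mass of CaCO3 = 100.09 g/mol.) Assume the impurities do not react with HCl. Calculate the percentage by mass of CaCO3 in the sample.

82.00 %

n(HCl) added = 0.03902 × 1.154 = 0.04503 mol
n(NaOH) used in back-titration = 0.03361 × 0.1473 = 4.951 × 10^-3 mol
n(HCl) left over = 4.951 × 10^-3 mol (1:1 ratio)
n(HCl) consumed by analyte = 0.04503 − 4.951 × 10^-3 = 0.04008 mol
From the 1:2 ratio, n(CaCO3) = 1/2 × 0.04008 = 0.02004 mol
mass of CaCO3 = 0.02004 × 100.09 = 2.006 g
% CaCO3 = 2.006 / 2.446 × 100 = 82.00 %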